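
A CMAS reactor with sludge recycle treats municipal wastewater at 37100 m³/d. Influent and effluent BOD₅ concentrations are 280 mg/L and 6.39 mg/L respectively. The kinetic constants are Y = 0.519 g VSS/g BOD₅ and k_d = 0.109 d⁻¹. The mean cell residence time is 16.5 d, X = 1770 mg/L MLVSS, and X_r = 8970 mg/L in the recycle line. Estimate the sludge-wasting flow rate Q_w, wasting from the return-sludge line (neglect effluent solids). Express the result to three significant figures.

Q_w ≈ 210 m³/d

From the SRT design equation V = Y Q (S₀−S) θ_c / [X (1 + k_d θ_c)] = 0.519 × 37100 × (280 − 6.39) × 16.5 / [1770 × (1 + 0.109 × 16.5)] = 8.69×10^7 / 4953 = 17549 m³.
θ_c = V·X/(Q_w·X_r) when wasting from the recycle, so Q_w = V·X/(θ_c·X_r) = 17549 × 1770 / (16.5 × 8970) = 209.9 m³/d.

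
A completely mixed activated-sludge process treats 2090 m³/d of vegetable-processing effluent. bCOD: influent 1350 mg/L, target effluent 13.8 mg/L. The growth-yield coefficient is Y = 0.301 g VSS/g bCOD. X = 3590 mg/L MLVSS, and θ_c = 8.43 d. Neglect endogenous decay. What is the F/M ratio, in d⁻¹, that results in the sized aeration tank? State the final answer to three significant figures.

With k_d = 0 the design equation reduces to V = Y Q (S₀−S) θ_c / X = 0.301 × 2090 × (1350 − 13.8) × 8.43 / 3590 = 1974 m³.
F/M = Q·S₀ / (V·X) = 2090 × 1350 / (1974 × 3590) = 0.3982 g bCOD·(g VSS·d)⁻¹.

F/M ≈ 0.398 d⁻¹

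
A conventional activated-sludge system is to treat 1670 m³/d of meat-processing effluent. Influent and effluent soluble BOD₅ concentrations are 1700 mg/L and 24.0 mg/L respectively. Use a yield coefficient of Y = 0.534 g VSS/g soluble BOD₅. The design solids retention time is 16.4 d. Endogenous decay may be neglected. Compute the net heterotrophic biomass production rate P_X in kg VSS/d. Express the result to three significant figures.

P_X ≈ 1490 kg VSS/d

No decay correction is needed, so Y_obs = Y = 0.534.
ΔS = 1700 − 24.0 = 1676 mg/L, so the substrate removal rate is 1670 × 1676/1000 = 2799 kg soluble BOD₅/d.
Net biomass production P_X = Y_obs × Q·(S₀ − S) = 0.5340 × 2799 = 1495 kg VSS/d.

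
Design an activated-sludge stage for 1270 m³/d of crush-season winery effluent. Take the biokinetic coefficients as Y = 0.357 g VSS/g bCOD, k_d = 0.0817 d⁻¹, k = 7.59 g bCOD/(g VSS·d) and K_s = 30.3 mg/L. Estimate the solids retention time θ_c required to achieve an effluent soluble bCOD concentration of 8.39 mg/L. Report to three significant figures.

θ_c ≈ 1.98 d

At the target effluent, Y k S/(K_s+S) = 0.357×7.59×8.39/38.69 = 0.5876 d⁻¹.
1/θ_c = 0.5876 − 0.0817 = 0.5059 d⁻¹, so θ_c = 1.977 d.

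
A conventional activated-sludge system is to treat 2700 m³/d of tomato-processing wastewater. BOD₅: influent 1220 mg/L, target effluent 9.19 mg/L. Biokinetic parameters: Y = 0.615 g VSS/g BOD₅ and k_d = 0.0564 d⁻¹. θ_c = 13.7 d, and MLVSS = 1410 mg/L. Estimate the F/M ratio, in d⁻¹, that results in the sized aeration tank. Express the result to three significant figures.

Rearranging the biomass balance for a CMAS with decay, V = Y·Q·ΔS·θ_c / [X·(1+k_d θ_c)] = 0.615 × 2700 × (1220 − 9.19) × 13.7 / [1410 × (1 + 0.0564 × 13.7)] = 2.75×10^7 / 2499 = 11020 m³.
Food-to-microorganism ratio F/M = Q S₀ / (V X) = 2700 × 1220 / (11020 × 1410) = 0.2120 d⁻¹.

F/M ≈ 0.212 d⁻¹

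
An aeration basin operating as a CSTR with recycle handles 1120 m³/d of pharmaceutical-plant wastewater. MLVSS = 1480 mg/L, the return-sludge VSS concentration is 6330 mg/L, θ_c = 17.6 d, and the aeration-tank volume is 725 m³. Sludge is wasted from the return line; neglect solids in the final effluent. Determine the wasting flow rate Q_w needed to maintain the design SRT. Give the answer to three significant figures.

Q_w ≈ 9.63 m³/d

Q_w = (V·X)/(θ_c X_r) = 725.0 × 1480 / (17.6 × 6330) = 9.631 m³/d.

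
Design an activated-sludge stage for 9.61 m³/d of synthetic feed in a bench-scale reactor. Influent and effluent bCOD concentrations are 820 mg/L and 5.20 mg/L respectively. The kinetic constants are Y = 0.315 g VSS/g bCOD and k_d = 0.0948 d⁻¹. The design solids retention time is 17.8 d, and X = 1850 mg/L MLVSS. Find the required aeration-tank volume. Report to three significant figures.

V ≈ 8.83 m³

From the SRT design equation V = Y Q (S₀−S) θ_c / [X (1 + k_d θ_c)] = 0.315 × 9.61 × (820 − 5.20) × 17.8 / [1850 × (1 + 0.0948 × 17.8)] = 4.39×10^4 / 4972 = 8.831 m³.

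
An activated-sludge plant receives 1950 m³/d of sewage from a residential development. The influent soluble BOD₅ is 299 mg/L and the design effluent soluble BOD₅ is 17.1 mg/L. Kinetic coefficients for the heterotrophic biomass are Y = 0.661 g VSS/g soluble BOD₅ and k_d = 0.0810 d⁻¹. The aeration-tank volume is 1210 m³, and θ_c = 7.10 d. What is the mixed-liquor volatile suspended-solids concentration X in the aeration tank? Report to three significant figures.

Solving the biomass balance for X: X = Y Q (S₀−S) θ_c / [V (1+k_d θ_c)] = 0.661 × 1950 × (299 − 17.1) × 7.10 / [1210 × (1 + 0.0810 × 7.10)] = 1354 mg/L.

X ≈ 1350 mg/L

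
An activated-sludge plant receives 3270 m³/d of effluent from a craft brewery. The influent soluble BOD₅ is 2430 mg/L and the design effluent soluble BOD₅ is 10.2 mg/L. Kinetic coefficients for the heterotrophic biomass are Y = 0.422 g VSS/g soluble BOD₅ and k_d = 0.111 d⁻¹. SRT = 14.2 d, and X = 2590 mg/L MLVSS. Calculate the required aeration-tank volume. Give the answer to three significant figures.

Rearranging the biomass balance for a CMAS with decay, V = Y·Q·ΔS·θ_c / [X·(1+k_d θ_c)] = 0.422 × 3270 × (2430 − 10.2) × 14.2 / [2590 × (1 + 0.111 × 14.2)] = 4.74×10^7 / 6672 = 7106 m³.

V ≈ 7110 m³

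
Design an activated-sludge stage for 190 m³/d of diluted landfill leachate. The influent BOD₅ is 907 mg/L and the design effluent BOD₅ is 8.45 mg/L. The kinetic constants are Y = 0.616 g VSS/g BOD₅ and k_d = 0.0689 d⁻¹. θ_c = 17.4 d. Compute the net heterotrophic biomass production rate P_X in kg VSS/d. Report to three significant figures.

Observed yield with endogenous decay: Y_obs = Y / (1 + k_d·θ_c) = 0.616 / (1 + 0.0689 × 17.4) = 0.616 / 2.199 = 0.2801 g VSS/g BOD₅.
Mass of BOD₅ removed per day: Q(S₀ − S) = 190 × 898.5 g/m³ = 170.7 kg/d.
So the net sludge growth is P_X = 0.2801 × 170.7 = 47.83 kg VSS/d.

P_X ≈ 47.8 kg VSS/d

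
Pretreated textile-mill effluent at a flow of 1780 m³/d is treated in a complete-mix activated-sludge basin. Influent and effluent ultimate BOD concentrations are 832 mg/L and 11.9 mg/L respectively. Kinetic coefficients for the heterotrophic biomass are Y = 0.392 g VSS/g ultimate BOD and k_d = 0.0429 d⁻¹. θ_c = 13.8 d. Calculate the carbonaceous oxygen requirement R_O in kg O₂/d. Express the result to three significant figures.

R_O ≈ 949 kg O₂/d

Observed yield with endogenous decay: Y_obs = Y / (1 + k_d·θ_c) = 0.392 / (1 + 0.0429 × 13.8) = 0.392 / 1.592 = 0.2462 g VSS/g ultimate BOD.
Mass of ultimate BOD removed per day: Q(S₀ − S) = 1780 × 820.1 g/m³ = 1460 kg/d.
Biomass synthesised: P_X = Y_obs × 1460 = 359.4 kg VSS/d.
R_O = Q·ΔS − 1.42 P_X = 1460 − 510.4 = 949.4 kg O₂/d.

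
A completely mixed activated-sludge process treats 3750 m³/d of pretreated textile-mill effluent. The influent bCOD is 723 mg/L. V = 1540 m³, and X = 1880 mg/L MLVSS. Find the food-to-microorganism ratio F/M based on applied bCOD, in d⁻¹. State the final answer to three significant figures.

F/M = applied load / biomass = Q·S₀/(V·X) = 3750 × 723 / (1540 × 1880) = 0.9365 d⁻¹.

F/M ≈ 0.936 d⁻¹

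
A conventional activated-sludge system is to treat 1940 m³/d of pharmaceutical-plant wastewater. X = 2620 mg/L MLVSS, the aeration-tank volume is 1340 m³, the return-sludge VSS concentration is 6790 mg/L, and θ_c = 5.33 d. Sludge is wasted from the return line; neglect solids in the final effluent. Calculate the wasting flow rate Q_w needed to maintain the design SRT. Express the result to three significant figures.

Wasting from the return line (neglecting effluent solids): Q_w = V·X / (θ_c·X_r) = 1340 × 2620 / (5.33 × 6790) = 97.01 m³/d.

Q_w ≈ 97.0 m³/d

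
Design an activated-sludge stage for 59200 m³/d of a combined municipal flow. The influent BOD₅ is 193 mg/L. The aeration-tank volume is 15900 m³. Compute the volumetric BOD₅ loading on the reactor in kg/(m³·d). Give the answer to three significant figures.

L_v ≈ 0.719 kg BOD₅/(m³·d)

Applied BOD₅ load per unit volume = Q·S₀/V = (59200 × 193/1000)/15900 = 0.7186 kg BOD₅·m⁻³·d⁻¹.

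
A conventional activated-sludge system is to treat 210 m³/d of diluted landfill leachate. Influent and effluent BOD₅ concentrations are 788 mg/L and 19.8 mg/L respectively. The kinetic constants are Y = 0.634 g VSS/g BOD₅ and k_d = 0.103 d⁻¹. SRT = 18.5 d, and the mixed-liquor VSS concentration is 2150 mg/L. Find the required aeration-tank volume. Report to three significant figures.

V ≈ 303 m³

Steady-state biomass mass balance: V·X·(1 + k_d·θ_c) = Y·Q·(S₀ − S)·θ_c, so V = 0.634 × 210 × (788 − 19.8) × 18.5 / [2150 × (1 + 0.103 × 18.5)] = 1.89×10^6 / 6247 = 302.9 m³.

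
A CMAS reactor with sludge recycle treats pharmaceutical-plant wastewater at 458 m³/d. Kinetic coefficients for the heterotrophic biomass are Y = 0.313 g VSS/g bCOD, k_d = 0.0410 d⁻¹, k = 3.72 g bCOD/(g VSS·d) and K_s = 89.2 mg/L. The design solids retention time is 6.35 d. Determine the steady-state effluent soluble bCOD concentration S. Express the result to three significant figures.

S ≈ 18.3 mg/L

From the Monod/SRT balance for a CMAS, S = K_s·(1+k_d θ_c)/[θ_c·(Y k − k_d) − 1] = 89.2 × (1 + 0.0410 × 6.35) / [6.35 × (0.313 × 3.72 − 0.0410) − 1] = 112.4 / 6.133 = 18.33 mg/L.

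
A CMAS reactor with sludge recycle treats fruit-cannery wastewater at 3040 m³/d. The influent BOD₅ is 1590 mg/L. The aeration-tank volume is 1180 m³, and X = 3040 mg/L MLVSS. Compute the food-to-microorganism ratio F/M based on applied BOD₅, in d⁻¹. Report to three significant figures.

F/M = applied load / biomass = Q·S₀/(V·X) = 3040 × 1590 / (1180 × 3040) = 1.347 d⁻¹.

F/M ≈ 1.35 d⁻¹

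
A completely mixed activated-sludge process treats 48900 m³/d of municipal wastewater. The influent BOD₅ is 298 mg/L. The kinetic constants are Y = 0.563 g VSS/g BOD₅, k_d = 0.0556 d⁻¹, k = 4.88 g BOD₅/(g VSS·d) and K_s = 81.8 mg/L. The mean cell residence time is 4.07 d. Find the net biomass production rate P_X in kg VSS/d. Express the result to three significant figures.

P_X ≈ 6460 kg VSS/d

Effluent substrate depends only on kinetics and SRT: S = K_s(1 + k_d θ_c) / [θ_c(Yk − k_d) − 1] = 81.8 × (1 + 0.0556 × 4.07) / [4.07 × (0.563 × 4.88 − 0.0556) − 1] = 100.3 / 9.956 = 10.08 mg/L.
Correct the yield for decay: Y_obs = Y/(1 + k_d θ_c) = 0.563 / (1 + 0.0556 × 4.07) = 0.563 / 1.226 = 0.4591.
Substrate removed = Q·(S₀ − S) = 48900 m³/d × (298 − 10.1) g/m³ = 1.41×10^7 g/d = 14078 kg/d.
P_X = Y_obs · Q(S₀ − S) = 0.4591 × 14078 = 6463 kg VSS/d.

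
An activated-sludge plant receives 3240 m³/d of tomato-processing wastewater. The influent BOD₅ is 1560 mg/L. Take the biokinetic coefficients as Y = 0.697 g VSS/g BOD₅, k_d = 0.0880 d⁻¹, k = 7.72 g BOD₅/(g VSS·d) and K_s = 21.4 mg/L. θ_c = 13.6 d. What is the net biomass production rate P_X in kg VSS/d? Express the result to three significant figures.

From the Monod/SRT balance for a CMAS, S = K_s·(1+k_d θ_c)/[θ_c·(Y k − k_d) − 1] = 21.4 × (1 + 0.0880 × 13.6) / [13.6 × (0.697 × 7.72 − 0.0880) − 1] = 47.01 / 70.98 = 0.6623 mg/L.
Correct the yield for decay: Y_obs = Y/(1 + k_d θ_c) = 0.697 / (1 + 0.0880 × 13.6) = 0.697 / 2.197 = 0.3173.
Substrate removed = Q·(S₀ − S) = 3240 m³/d × (1560 − 0.662) g/m³ = 5.05×10^6 g/d = 5052 kg/d.
So the net sludge growth is P_X = 0.3173 × 5052 = 1603 kg VSS/d.

P_X ≈ 1600 kg VSS/d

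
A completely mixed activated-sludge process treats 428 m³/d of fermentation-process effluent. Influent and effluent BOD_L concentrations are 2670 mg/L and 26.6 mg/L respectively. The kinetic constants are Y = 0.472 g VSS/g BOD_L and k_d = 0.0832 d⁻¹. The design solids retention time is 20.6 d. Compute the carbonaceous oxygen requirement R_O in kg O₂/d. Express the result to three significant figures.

R_O ≈ 852 kg O₂/d

Observed yield with endogenous decay: Y_obs = Y / (1 + k_d·θ_c) = 0.472 / (1 + 0.0832 × 20.6) = 0.472 / 2.714 = 0.1739 g VSS/g BOD_L.
ΔS = 2670 − 26.6 = 2643 mg/L, so the substrate removal rate is 428 × 2643/1000 = 1131 kg BOD_L/d.
Biomass synthesised: P_X = Y_obs × 1131 = 196.8 kg VSS/d.
R_O = Q·(S₀ − S) − 1.42·P_X = 1131 − 1.42 × 196.8 = 852.0 kg O₂/d.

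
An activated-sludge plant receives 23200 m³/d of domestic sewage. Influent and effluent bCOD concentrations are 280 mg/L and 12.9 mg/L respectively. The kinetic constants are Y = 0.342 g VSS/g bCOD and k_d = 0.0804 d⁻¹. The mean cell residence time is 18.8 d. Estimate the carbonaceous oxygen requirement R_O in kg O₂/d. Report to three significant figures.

R_O ≈ 5000 kg O₂/d

Observed yield with endogenous decay: Y_obs = Y / (1 + k_d·θ_c) = 0.342 / (1 + 0.0804 × 18.8) = 0.342 / 2.512 = 0.1362 g VSS/g bCOD.
ΔS = 280 − 12.9 = 267.1 mg/L, so the substrate removal rate is 23200 × 267.1/1000 = 6197 kg bCOD/d.
Biomass synthesised: P_X = Y_obs × 6197 = 843.8 kg VSS/d.
R_O = Q·ΔS − 1.42 P_X = 6197 − 1198 = 4998 kg O₂/d.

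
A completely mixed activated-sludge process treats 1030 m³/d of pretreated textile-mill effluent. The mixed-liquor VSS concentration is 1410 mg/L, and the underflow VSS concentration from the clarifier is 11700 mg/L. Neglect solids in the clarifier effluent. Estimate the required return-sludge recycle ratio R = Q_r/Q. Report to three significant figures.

Mass balance around the secondary clarifier (neglecting effluent solids): R = X / (X_r − X) = 1410 / (11700 − 1410) = 0.1370.

R ≈ 0.137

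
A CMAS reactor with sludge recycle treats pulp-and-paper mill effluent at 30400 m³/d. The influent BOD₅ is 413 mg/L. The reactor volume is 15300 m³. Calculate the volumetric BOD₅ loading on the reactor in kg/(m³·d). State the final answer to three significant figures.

L_v ≈ 0.821 kg BOD₅/(m³·d)

Volumetric loading L_v = Q·S₀ / V = 30400 × 413 g/m³ / 15300 m³ = 820.6 g/(m³·d) = 0.8206 kg BOD₅/(m³·d).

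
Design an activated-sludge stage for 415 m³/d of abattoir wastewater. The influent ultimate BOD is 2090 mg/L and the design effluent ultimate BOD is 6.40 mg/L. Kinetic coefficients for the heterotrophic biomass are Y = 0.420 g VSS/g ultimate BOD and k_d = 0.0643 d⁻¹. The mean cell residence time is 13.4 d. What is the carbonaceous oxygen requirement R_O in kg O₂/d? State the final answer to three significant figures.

R_O ≈ 588 kg O₂/d

The observed yield is Y_obs = Y/(1 + k_d·θ_c) = 0.420 / (1 + 0.0643 × 13.4) = 0.420 / 1.862 = 0.2256 g VSS per g ultimate BOD removed.
Substrate removed = Q·(S₀ − S) = 415 m³/d × (2090 − 6.40) g/m³ = 8.65×10^5 g/d = 864.7 kg/d.
Net sludge production P_X = 0.2256 × 864.7 = 195.1 kg VSS/d.
Carbonaceous O₂ demand = substrate oxidised − cell-mass equivalent = 864.7 − 1.42 × 195.1 = 587.7 kg O₂/d.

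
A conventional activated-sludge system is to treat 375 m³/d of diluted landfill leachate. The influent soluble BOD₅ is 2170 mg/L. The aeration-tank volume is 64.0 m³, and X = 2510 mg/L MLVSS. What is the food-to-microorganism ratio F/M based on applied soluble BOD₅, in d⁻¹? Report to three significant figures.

F/M ≈ 5.07 d⁻¹

F/M = applied load / biomass = Q·S₀/(V·X) = 375 × 2170 / (64.00 × 2510) = 5.066 d⁻¹.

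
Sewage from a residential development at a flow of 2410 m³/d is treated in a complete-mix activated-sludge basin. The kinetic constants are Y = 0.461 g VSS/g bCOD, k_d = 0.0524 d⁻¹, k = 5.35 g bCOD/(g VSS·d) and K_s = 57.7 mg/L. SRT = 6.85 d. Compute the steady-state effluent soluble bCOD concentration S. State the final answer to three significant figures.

Effluent substrate depends only on kinetics and SRT: S = K_s(1 + k_d θ_c) / [θ_c(Yk − k_d) − 1] = 57.7 × (1 + 0.0524 × 6.85) / [6.85 × (0.461 × 5.35 − 0.0524) − 1] = 78.41 / 15.54 = 5.047 mg/L.

S ≈ 5.05 mg/L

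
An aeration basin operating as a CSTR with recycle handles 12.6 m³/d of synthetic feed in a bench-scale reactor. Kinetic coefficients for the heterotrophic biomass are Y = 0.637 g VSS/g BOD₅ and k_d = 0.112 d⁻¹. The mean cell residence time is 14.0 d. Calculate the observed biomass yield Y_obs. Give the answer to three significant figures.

Y_obs ≈ 0.248 g VSS/g BOD₅

Correct the yield for decay: Y_obs = Y/(1 + k_d θ_c) = 0.637 / (1 + 0.112 × 14.0) = 0.637 / 2.568 = 0.2481.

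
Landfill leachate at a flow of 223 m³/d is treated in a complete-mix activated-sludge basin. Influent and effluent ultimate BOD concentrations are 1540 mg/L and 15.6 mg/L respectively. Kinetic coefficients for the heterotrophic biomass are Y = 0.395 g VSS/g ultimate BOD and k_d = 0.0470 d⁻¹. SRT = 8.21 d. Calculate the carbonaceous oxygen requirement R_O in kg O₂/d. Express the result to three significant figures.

Y_obs = Y / (1 + k_d θ_c) = 0.395 / (1 + 0.0470 × 8.21) = 0.395 / 1.386 = 0.2850.
ΔS = 1540 − 15.6 = 1524 mg/L, so the substrate removal rate is 223 × 1524/1000 = 339.9 kg ultimate BOD/d.
Net sludge production P_X = 0.2850 × 339.9 = 96.89 kg VSS/d.
R_O = Q·ΔS − 1.42 P_X = 339.9 − 137.6 = 202.4 kg O₂/d.

R_O ≈ 202 kg O₂/d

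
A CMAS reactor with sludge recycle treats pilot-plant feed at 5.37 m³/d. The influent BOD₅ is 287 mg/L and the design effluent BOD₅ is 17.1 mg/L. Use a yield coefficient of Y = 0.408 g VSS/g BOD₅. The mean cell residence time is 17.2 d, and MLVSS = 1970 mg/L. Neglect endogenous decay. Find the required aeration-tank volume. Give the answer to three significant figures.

With k_d = 0 the design equation reduces to V = Y Q (S₀−S) θ_c / X = 0.408 × 5.37 × (287 − 17.1) × 17.2 / 1970 = 5.163 m³.

V ≈ 5.16 m³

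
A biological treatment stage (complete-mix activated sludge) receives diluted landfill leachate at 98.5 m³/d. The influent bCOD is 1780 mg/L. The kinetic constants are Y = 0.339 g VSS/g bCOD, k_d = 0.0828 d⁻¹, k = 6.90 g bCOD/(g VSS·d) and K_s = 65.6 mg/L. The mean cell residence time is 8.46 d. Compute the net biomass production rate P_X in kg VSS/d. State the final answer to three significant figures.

P_X ≈ 34.8 kg VSS/d

Effluent substrate depends only on kinetics and SRT: S = K_s(1 + k_d θ_c) / [θ_c(Yk − k_d) − 1] = 65.6 × (1 + 0.0828 × 8.46) / [8.46 × (0.339 × 6.90 − 0.0828) − 1] = 111.6 / 18.09 = 6.167 mg/L.
Observed yield with endogenous decay: Y_obs = Y / (1 + k_d·θ_c) = 0.339 / (1 + 0.0828 × 8.46) = 0.339 / 1.700 = 0.1994 g VSS/g bCOD.
ΔS = 1780 − 6.17 = 1774 mg/L, so the substrate removal rate is 98.5 × 1774/1000 = 174.7 kg bCOD/d.
So the net sludge growth is P_X = 0.1994 × 174.7 = 34.83 kg VSS/d.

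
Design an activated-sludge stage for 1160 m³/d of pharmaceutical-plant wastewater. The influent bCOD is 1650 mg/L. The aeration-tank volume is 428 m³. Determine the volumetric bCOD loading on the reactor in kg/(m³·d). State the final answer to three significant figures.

L_v ≈ 4.47 kg bCOD/(m³·d)

L_v = Q S₀ / V = 1160 × 1650 × 10⁻³ / 428.0 = 4.472 kg/(m³·d).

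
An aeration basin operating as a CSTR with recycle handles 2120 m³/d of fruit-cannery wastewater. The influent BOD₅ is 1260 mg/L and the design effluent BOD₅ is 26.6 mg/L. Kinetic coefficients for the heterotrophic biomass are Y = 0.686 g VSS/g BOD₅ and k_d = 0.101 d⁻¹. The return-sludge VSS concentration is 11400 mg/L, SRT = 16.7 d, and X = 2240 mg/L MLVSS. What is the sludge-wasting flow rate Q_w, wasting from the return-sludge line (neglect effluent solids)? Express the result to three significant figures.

Rearranging the biomass balance for a CMAS with decay, V = Y·Q·ΔS·θ_c / [X·(1+k_d θ_c)] = 0.686 × 2120 × (1260 − 26.6) × 16.7 / [2240 × (1 + 0.101 × 16.7)] = 3×10^7 / 6018 = 4978 m³.
θ_c = V·X/(Q_w·X_r) when wasting from the recycle, so Q_w = V·X/(θ_c·X_r) = 4978 × 2240 / (16.7 × 11400) = 58.57 m³/d.

Q_w ≈ 58.6 m³/d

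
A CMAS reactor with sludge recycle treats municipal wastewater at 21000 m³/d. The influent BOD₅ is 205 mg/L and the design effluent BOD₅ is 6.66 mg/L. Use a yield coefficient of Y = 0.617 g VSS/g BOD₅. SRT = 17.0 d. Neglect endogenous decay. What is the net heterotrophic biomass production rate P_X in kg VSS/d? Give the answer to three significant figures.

P_X ≈ 2570 kg VSS/d

With endogenous decay neglected, the observed yield equals the true yield: Y_obs = Y = 0.617 g VSS/g BOD₅.
Mass of BOD₅ removed per day: Q(S₀ − S) = 21000 × 198.3 g/m³ = 4165 kg/d.
P_X = Y_obs · Q(S₀ − S) = 0.6170 × 4165 = 2570 kg VSS/d.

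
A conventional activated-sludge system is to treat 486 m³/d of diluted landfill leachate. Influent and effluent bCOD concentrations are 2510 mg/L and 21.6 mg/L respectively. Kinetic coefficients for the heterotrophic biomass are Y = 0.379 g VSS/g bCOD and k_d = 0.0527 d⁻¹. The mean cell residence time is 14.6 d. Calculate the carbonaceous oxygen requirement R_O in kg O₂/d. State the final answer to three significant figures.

The observed yield is Y_obs = Y/(1 + k_d·θ_c) = 0.379 / (1 + 0.0527 × 14.6) = 0.379 / 1.769 = 0.2142 g VSS per g bCOD removed.
ΔS = 2510 − 21.6 = 2488 mg/L, so the substrate removal rate is 486 × 2488/1000 = 1209 kg bCOD/d.
Biomass synthesised: P_X = Y_obs × 1209 = 259.0 kg VSS/d.
Carbonaceous O₂ demand = substrate oxidised − cell-mass equivalent = 1209 − 1.42 × 259.0 = 841.5 kg O₂/d.

R_O ≈ 842 kg O₂/d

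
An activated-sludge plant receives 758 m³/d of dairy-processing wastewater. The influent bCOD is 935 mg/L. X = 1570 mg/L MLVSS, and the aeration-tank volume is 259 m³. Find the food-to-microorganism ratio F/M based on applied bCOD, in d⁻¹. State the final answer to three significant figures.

F/M = Q·S₀ / (V·X) = 758 × 935 / (259.0 × 1570) = 1.743 g bCOD·(g VSS·d)⁻¹.

F/M ≈ 1.74 d⁻¹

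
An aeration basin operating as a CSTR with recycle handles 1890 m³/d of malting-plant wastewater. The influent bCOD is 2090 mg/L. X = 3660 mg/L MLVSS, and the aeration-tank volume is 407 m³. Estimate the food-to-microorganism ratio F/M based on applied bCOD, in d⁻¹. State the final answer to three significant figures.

Food-to-microorganism ratio F/M = Q S₀ / (V X) = 1890 × 2090 / (407.0 × 3660) = 2.652 d⁻¹.

F/M ≈ 2.65 d⁻¹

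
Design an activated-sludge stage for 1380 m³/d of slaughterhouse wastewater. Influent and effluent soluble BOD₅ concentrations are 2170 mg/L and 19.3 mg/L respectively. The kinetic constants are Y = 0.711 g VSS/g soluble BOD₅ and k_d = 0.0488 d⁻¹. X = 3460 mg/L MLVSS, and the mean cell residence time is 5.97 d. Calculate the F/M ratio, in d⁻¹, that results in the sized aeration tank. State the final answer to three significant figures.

From the SRT design equation V = Y Q (S₀−S) θ_c / [X (1 + k_d θ_c)] = 0.711 × 1380 × (2170 − 19.3) × 5.97 / [3460 × (1 + 0.0488 × 5.97)] = 1.26×10^7 / 4468 = 2820 m³.
Food-to-microorganism ratio F/M = Q S₀ / (V X) = 1380 × 2170 / (2820 × 3460) = 0.3070 d⁻¹.

F/M ≈ 0.307 d⁻¹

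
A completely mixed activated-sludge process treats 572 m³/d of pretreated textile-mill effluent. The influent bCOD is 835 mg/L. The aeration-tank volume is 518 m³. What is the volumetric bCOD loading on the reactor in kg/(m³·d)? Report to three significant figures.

Applied bCOD load per unit volume = Q·S₀/V = (572 × 835/1000)/518.0 = 0.9220 kg bCOD·m⁻³·d⁻¹.

L_v ≈ 0.922 kg bCOD/(m³·d)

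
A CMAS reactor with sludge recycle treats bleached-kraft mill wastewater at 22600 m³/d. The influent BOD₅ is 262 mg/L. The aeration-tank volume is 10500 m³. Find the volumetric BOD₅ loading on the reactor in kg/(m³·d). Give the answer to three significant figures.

L_v = Q S₀ / V = 22600 × 262 × 10⁻³ / 10500 = 0.5639 kg/(m³·d).

L_v ≈ 0.564 kg BOD₅/(m³·d)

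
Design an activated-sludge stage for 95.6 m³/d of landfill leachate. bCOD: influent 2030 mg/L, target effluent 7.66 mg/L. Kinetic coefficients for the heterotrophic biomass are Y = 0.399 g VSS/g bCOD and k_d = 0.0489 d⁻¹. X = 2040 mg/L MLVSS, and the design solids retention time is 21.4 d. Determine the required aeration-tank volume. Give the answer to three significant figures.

Steady-state biomass mass balance: V·X·(1 + k_d·θ_c) = Y·Q·(S₀ − S)·θ_c, so V = 0.399 × 95.6 × (2030 − 7.66) × 21.4 / [2040 × (1 + 0.0489 × 21.4)] = 1.65×10^6 / 4175 = 395.4 m³.

V ≈ 395 m³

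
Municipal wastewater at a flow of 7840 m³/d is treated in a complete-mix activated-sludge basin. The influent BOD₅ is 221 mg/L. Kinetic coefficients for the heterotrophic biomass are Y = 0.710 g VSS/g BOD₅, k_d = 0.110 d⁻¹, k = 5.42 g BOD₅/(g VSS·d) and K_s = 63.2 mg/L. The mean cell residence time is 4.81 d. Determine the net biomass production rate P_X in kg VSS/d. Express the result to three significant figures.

From the Monod/SRT balance for a CMAS, S = K_s·(1+k_d θ_c)/[θ_c·(Y k − k_d) − 1] = 63.2 × (1 + 0.110 × 4.81) / [4.81 × (0.710 × 5.42 − 0.110) − 1] = 96.64 / 16.98 = 5.691 mg/L.
Correct the yield for decay: Y_obs = Y/(1 + k_d θ_c) = 0.710 / (1 + 0.110 × 4.81) = 0.710 / 1.529 = 0.4643.
ΔS = 221 − 5.69 = 215.3 mg/L, so the substrate removal rate is 7840 × 215.3/1000 = 1688 kg BOD₅/d.
Net biomass production P_X = Y_obs × Q·(S₀ − S) = 0.4643 × 1688 = 783.8 kg VSS/d.

P_X ≈ 784 kg VSS/d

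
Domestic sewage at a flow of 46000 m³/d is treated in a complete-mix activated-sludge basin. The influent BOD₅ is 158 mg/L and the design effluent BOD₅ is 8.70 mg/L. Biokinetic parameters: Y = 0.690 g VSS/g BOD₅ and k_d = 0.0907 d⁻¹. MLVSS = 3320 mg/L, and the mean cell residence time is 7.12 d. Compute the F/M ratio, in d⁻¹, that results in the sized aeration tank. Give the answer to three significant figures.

Rearranging the biomass balance for a CMAS with decay, V = Y·Q·ΔS·θ_c / [X·(1+k_d θ_c)] = 0.690 × 46000 × (158 − 8.70) × 7.12 / [3320 × (1 + 0.0907 × 7.12)] = 3.37×10^7 / 5464 = 6175 m³.
F/M = Q·S₀ / (V·X) = 46000 × 158 / (6175 × 3320) = 0.3545 g BOD₅·(g VSS·d)⁻¹.

F/M ≈ 0.355 d⁻¹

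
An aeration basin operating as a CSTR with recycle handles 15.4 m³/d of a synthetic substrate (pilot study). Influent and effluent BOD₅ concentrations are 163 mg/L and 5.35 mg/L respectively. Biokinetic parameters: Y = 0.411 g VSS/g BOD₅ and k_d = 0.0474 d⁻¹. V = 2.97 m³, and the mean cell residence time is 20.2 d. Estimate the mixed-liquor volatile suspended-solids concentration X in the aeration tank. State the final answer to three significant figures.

From V·X·(1 + k_d·θ_c) = Y·Q·(S₀ − S)·θ_c: X = 0.411 × 15.4 × (163 − 5.35) × 20.2 / [2.97 × (1 + 0.0474 × 20.2)] = 3467 mg/L.

X ≈ 3470 mg/L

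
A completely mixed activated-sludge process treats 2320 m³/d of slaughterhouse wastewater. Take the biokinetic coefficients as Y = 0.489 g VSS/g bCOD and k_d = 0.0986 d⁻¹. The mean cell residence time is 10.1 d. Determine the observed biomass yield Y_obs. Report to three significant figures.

Correct the yield for decay: Y_obs = Y/(1 + k_d θ_c) = 0.489 / (1 + 0.0986 × 10.1) = 0.489 / 1.996 = 0.2450.

Y_obs ≈ 0.245 g VSS/g bCOD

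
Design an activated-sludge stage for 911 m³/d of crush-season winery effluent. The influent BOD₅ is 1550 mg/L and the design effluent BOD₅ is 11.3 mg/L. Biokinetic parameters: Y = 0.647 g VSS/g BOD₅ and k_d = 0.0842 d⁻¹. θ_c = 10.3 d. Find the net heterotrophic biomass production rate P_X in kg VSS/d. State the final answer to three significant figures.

P_X ≈ 486 kg VSS/d

The observed yield is Y_obs = Y/(1 + k_d·θ_c) = 0.647 / (1 + 0.0842 × 10.3) = 0.647 / 1.867 = 0.3465 g VSS per g BOD₅ removed.
Q·(S₀ − S) = 911 × (1550 − 11.3) × 10⁻³ = 1402 kg/d removed.
P_X = Y_obs · Q(S₀ − S) = 0.3465 × 1402 = 485.7 kg VSS/d.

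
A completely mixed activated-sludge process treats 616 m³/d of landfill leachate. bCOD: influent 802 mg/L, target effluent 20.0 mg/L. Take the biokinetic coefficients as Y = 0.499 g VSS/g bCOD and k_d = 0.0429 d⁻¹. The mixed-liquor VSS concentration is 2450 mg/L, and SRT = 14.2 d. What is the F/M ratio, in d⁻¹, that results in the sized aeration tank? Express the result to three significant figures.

Rearranging the biomass balance for a CMAS with decay, V = Y·Q·ΔS·θ_c / [X·(1+k_d θ_c)] = 0.499 × 616 × (802 − 20.0) × 14.2 / [2450 × (1 + 0.0429 × 14.2)] = 3.41×10^6 / 3942 = 865.8 m³.
F/M = applied load / biomass = Q·S₀/(V·X) = 616 × 802 / (865.8 × 2450) = 0.2329 d⁻¹.

F/M ≈ 0.233 d⁻¹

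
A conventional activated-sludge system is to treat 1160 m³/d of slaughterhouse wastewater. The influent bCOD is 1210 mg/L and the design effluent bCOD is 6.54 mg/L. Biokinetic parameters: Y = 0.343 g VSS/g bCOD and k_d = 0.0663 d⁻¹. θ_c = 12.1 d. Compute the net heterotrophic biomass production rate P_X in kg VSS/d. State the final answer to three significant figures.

P_X ≈ 266 kg VSS/d

The observed yield is Y_obs = Y/(1 + k_d·θ_c) = 0.343 / (1 + 0.0663 × 12.1) = 0.343 / 1.802 = 0.1903 g VSS per g bCOD removed.
Mass of bCOD removed per day: Q(S₀ − S) = 1160 × 1203 g/m³ = 1396 kg/d.
Biomass produced: P_X = Y_obs·Q·ΔS = 0.1903 × 1396 ≈ 265.7 kg VSS/d.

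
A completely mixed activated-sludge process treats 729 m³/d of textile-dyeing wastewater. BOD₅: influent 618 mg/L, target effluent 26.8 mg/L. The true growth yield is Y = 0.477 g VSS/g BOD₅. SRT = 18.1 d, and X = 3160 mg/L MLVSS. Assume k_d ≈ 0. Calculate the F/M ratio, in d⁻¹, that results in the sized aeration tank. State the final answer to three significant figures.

F/M ≈ 0.121 d⁻¹

With k_d = 0 the design equation reduces to V = Y Q (S₀−S) θ_c / X = 0.477 × 729 × (618 − 26.8) × 18.1 / 3160 = 1178 m³.
F/M = applied load / biomass = Q·S₀/(V·X) = 729 × 618 / (1178 × 3160) = 0.1211 d⁻¹.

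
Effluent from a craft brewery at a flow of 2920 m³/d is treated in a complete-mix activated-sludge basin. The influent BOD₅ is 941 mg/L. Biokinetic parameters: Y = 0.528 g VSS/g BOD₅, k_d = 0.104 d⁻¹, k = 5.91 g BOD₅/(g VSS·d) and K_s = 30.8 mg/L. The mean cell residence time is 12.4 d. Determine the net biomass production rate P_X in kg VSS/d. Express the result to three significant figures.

From the Monod/SRT balance for a CMAS, S = K_s·(1+k_d θ_c)/[θ_c·(Y k − k_d) − 1] = 30.8 × (1 + 0.104 × 12.4) / [12.4 × (0.528 × 5.91 − 0.104) − 1] = 70.52 / 36.40 = 1.937 mg/L.
Observed yield with endogenous decay: Y_obs = Y / (1 + k_d·θ_c) = 0.528 / (1 + 0.104 × 12.4) = 0.528 / 2.290 = 0.2306 g VSS/g BOD₅.
Mass of BOD₅ removed per day: Q(S₀ − S) = 2920 × 939.1 g/m³ = 2742 kg/d.
Net biomass production P_X = Y_obs × Q·(S₀ − S) = 0.2306 × 2742 = 632.3 kg VSS/d.

P_X ≈ 632 kg VSS/d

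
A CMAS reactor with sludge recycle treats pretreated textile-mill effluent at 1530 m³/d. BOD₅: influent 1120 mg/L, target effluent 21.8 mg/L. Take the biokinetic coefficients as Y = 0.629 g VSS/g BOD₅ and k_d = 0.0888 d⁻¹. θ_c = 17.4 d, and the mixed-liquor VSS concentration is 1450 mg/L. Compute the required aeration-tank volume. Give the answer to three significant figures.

V ≈ 4980 m³

Steady-state biomass mass balance: V·X·(1 + k_d·θ_c) = Y·Q·(S₀ − S)·θ_c, so V = 0.629 × 1530 × (1120 − 21.8) × 17.4 / [1450 × (1 + 0.0888 × 17.4)] = 1.84×10^7 / 3690 = 4983 m³.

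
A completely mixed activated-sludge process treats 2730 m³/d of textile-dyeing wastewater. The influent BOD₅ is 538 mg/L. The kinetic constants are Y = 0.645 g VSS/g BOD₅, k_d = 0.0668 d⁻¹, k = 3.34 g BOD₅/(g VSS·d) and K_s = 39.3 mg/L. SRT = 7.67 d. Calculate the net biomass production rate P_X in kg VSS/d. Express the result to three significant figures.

From the Monod/SRT balance for a CMAS, S = K_s·(1+k_d θ_c)/[θ_c·(Y k − k_d) − 1] = 39.3 × (1 + 0.0668 × 7.67) / [7.67 × (0.645 × 3.34 − 0.0668) − 1] = 59.44 / 15.01 = 3.959 mg/L.
Y_obs = Y / (1 + k_d θ_c) = 0.645 / (1 + 0.0668 × 7.67) = 0.645 / 1.512 = 0.4265.
ΔS = 538 − 3.96 = 534.0 mg/L, so the substrate removal rate is 2730 × 534.0/1000 = 1458 kg BOD₅/d.
So the net sludge growth is P_X = 0.4265 × 1458 = 621.8 kg VSS/d.

P_X ≈ 622 kg VSS/d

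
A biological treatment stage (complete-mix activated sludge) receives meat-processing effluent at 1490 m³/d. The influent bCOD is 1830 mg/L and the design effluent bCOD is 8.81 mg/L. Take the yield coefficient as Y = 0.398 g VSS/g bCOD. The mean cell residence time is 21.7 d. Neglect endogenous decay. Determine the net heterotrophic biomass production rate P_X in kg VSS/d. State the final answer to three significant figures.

P_X ≈ 1080 kg VSS/d

Since k_d ≈ 0, Y_obs = Y = 0.398 g VSS/g bCOD.
Q·(S₀ − S) = 1490 × (1830 − 8.81) × 10⁻³ = 2714 kg/d removed.
P_X = Y_obs · Q(S₀ − S) = 0.3980 × 2714 = 1080 kg VSS/d.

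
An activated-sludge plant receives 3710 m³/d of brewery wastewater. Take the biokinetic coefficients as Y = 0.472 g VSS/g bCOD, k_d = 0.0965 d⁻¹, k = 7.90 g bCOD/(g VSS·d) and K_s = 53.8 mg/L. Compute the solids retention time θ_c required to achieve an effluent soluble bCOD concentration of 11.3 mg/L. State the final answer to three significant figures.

θ_c ≈ 1.82 d

Specific growth rate at S = 11.3 mg/L: μ = YkS/(K_s+S) = 0.472·7.90·11.3/(53.8+11.3) = 0.6472 d⁻¹.
1/θ_c = 0.6472 − 0.0965 = 0.5507 d⁻¹, so θ_c = 1.816 d.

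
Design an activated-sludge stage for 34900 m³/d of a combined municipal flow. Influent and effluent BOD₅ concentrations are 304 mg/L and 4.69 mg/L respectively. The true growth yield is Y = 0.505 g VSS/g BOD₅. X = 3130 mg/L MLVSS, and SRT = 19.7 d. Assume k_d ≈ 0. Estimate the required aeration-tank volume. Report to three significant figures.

V·X = Y·Q·ΔS·θ_c gives V = 0.505 × 34900 × (304 − 4.69) × 19.7 / 3130 = 33202 m³.

V ≈ 33200 m³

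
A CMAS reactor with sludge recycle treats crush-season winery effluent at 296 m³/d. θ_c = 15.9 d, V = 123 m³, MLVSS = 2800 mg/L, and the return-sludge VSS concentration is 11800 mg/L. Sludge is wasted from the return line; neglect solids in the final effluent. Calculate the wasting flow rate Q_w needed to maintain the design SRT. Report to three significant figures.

Q_w ≈ 1.84 m³/d

Wasting from the return line (neglecting effluent solids): Q_w = V·X / (θ_c·X_r) = 123.0 × 2800 / (15.9 × 11800) = 1.836 m³/d.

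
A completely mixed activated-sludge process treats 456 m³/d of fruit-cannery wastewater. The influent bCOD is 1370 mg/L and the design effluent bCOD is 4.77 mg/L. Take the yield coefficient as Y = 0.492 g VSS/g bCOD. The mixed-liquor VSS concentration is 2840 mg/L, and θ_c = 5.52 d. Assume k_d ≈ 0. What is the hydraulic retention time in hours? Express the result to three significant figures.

Biomass mass balance (decay neglected): V·X = Y·Q·(S₀ − S)·θ_c, so V = 0.492 × 456 × (1370 − 4.77) × 5.52 / 2840 = 595.3 m³.
τ = V/Q = 595.3/456 = 1.306 d, or 31.33 h.

τ ≈ 31.3 h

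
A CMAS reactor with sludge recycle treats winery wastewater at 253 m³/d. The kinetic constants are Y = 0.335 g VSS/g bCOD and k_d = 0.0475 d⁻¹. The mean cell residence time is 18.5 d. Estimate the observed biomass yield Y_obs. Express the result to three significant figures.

Observed yield with endogenous decay: Y_obs = Y / (1 + k_d·θ_c) = 0.335 / (1 + 0.0475 × 18.5) = 0.335 / 1.879 = 0.1783 g VSS/g bCOD.

Y_obs ≈ 0.178 g VSS/g bCOD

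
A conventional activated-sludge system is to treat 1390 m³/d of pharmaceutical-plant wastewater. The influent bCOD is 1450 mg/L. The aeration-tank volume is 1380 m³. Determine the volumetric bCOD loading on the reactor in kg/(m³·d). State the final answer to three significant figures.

L_v = Q S₀ / V = 1390 × 1450 × 10⁻³ / 1380 = 1.461 kg/(m³·d).

L_v ≈ 1.46 kg bCOD/(m³·d)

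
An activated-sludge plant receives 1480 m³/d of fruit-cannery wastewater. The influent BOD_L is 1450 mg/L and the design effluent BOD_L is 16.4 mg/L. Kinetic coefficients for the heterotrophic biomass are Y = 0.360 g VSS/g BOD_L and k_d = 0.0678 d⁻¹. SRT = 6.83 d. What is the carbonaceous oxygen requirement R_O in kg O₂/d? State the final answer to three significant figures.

Observed yield with endogenous decay: Y_obs = Y / (1 + k_d·θ_c) = 0.360 / (1 + 0.0678 × 6.83) = 0.360 / 1.463 = 0.2461 g VSS/g BOD_L.
Q·(S₀ − S) = 1480 × (1450 − 16.4) × 10⁻³ = 2122 kg/d removed.
P_X = Y_obs·Q·(S₀ − S) = 0.2461 × 2122 = 522.1 kg VSS/d.
R_O = Q·(S₀ − S) − 1.42·P_X = 2122 − 1.42 × 522.1 = 1380 kg O₂/d.

R_O ≈ 1380 kg O₂/d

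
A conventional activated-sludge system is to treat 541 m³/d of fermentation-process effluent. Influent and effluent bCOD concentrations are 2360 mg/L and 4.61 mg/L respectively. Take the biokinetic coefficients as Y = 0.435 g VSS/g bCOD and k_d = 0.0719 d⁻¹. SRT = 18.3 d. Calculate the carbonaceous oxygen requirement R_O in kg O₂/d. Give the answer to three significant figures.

R_O ≈ 934 kg O₂/d

Correct the yield for decay: Y_obs = Y/(1 + k_d θ_c) = 0.435 / (1 + 0.0719 × 18.3) = 0.435 / 2.316 = 0.1878.
Substrate removed = Q·(S₀ − S) = 541 m³/d × (2360 − 4.61) g/m³ = 1.27×10^6 g/d = 1274 kg/d.
Net sludge production P_X = 0.1878 × 1274 = 239.4 kg VSS/d.
R_O = Q·(S₀ − S) − 1.42·P_X = 1274 − 1.42 × 239.4 = 934.4 kg O₂/d.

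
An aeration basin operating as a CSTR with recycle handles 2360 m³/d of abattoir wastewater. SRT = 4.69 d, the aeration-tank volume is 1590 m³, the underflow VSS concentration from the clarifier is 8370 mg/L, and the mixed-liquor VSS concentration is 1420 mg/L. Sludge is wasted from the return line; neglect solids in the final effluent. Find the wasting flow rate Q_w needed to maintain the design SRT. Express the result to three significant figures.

Wasting from the return line (neglecting effluent solids): Q_w = V·X / (θ_c·X_r) = 1590 × 1420 / (4.69 × 8370) = 57.52 m³/d.

Q_w ≈ 57.5 m³/d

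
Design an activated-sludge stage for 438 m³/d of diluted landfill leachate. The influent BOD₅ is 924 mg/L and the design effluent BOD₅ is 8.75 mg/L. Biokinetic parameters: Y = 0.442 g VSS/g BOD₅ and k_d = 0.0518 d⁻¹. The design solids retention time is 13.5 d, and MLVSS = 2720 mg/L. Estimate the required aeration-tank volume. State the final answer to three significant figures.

V ≈ 518 m³

Steady-state biomass mass balance: V·X·(1 + k_d·θ_c) = Y·Q·(S₀ − S)·θ_c, so V = 0.442 × 438 × (924 − 8.75) × 13.5 / [2720 × (1 + 0.0518 × 13.5)] = 2.39×10^6 / 4622 = 517.5 m³.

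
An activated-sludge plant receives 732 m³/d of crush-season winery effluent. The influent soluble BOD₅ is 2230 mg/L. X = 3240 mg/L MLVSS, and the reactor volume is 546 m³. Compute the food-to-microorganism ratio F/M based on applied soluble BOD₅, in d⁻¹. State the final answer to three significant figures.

Food-to-microorganism ratio F/M = Q S₀ / (V X) = 732 × 2230 / (546.0 × 3240) = 0.9227 d⁻¹.

F/M ≈ 0.923 d⁻¹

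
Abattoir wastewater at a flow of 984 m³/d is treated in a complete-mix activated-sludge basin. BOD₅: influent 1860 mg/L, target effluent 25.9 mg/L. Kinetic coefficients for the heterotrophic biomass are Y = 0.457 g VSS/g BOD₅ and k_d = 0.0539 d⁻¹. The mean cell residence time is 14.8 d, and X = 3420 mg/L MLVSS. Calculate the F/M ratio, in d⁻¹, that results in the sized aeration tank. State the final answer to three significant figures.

Steady-state biomass mass balance: V·X·(1 + k_d·θ_c) = Y·Q·(S₀ − S)·θ_c, so V = 0.457 × 984 × (1860 − 25.9) × 14.8 / [3420 × (1 + 0.0539 × 14.8)] = 1.22×10^7 / 6148 = 1985 m³.
F/M = Q·S₀ / (V·X) = 984 × 1860 / (1985 × 3420) = 0.2695 g BOD₅·(g VSS·d)⁻¹.

F/M ≈ 0.270 d⁻¹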